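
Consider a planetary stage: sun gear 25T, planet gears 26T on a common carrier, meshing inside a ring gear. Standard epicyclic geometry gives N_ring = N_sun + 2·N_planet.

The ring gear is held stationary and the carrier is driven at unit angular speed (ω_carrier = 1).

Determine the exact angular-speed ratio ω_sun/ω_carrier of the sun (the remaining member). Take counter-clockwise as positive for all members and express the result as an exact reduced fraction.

N_ring = 25 + 2·26 = 77
25(ω_s−ω_c) = −77(ω_r−ω_c),  ω_r=0, ω_c=1
ω_s = 1 − (77/25)(0−1) = 102/25
ω_s/ω_c = 102/25

102/25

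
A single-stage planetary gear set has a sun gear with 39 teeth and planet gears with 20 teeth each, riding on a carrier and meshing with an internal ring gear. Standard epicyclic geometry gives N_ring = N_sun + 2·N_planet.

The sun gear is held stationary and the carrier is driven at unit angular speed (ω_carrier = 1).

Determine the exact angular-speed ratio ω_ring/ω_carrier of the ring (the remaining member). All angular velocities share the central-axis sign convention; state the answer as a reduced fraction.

118/79

N_ring = 39 + 2·20 = 79
39(ω_s−ω_c) = −79(ω_r−ω_c),  ω_s=0, ω_c=1
ω_r = 1 − (39/79)(0−1) = 118/79
ω_r/ω_c = 118/79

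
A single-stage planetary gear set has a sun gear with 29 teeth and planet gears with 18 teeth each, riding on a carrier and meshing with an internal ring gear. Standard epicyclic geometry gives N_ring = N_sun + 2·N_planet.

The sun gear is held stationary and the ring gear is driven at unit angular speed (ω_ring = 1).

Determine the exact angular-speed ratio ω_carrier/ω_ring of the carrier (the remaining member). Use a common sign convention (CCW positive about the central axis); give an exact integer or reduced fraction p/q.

N_ring = 29 + 2·18 = 65
29(ω_s−ω_c) = −65(ω_r−ω_c),  ω_s=0, ω_r=1
29(0−ω_c) = −65(1−ω_c)  ⇒  94ω_c = 65  ⇒  ω_c = 65/94
ω_c/ω_r = 65/94

65/94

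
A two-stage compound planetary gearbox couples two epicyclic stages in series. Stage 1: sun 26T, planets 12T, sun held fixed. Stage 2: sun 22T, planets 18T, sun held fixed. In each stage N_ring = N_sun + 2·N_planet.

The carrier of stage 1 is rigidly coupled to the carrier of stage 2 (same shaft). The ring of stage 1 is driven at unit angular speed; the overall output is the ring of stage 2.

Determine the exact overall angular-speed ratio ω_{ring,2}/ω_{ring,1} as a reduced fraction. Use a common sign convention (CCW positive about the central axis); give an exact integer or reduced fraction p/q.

Stage 1: N_ring = 26 + 2·12 = 50
Stage 1: 26(ω_s−ω_c) = −50(ω_r−ω_c),  ω_s=0, ω_r=1
Stage 1: 26(0−ω_c) = −50(1−ω_c)  ⇒  76ω_c = 50  ⇒  ω_c = 25/38
  ⇒ ω_c¹/ω_r¹ = 25/38
Stage 2: N_ring = 22 + 2·18 = 58
Stage 2: 22(ω_s−ω_c) = −58(ω_r−ω_c),  ω_s=0, ω_c=1
Stage 2: ω_r = 1 − (22/58)(0−1) = 40/29
  ⇒ ω_r²/ω_c² = 40/29
Coupling ω_c² = ω_c¹ ⇒ overall = 25/38 × 40/29 = 500/551

500/551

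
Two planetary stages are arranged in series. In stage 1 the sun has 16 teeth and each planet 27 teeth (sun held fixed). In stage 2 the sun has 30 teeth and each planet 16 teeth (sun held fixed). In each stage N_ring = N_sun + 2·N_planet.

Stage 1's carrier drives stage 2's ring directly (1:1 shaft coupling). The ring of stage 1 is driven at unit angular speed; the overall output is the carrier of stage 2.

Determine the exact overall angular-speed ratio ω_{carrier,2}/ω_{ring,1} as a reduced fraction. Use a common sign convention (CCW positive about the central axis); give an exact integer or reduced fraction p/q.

Stage 1: N_ring = 16 + 2·27 = 70
Stage 1: 16(ω_s−ω_c) = −70(ω_r−ω_c),  ω_s=0, ω_r=1
Stage 1: 16(0−ω_c) = −70(1−ω_c)  ⇒  86ω_c = 70  ⇒  ω_c = 35/43
  ⇒ ω_c¹/ω_r¹ = 35/43
Stage 2: N_ring = 30 + 2·16 = 62
Stage 2: 30(ω_s−ω_c) = −62(ω_r−ω_c),  ω_s=0, ω_r=1
Stage 2: 30(0−ω_c) = −62(1−ω_c)  ⇒  92ω_c = 62  ⇒  ω_c = 31/46
  ⇒ ω_c²/ω_r² = 31/46
Coupling ω_r² = ω_c¹ ⇒ overall = 35/43 × 31/46 = 1085/1978

1085/1978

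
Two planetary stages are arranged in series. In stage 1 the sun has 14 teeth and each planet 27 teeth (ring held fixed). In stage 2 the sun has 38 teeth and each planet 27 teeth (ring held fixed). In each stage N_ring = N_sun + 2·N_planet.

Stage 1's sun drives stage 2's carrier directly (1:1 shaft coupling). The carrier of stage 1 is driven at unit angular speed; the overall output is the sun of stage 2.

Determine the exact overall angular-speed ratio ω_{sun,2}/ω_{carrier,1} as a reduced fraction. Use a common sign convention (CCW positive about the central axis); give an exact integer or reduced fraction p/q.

2665/133

Stage 1: N_ring = 14 + 2·27 = 68
Stage 1: 14(ω_s−ω_c) = −68(ω_r−ω_c),  ω_r=0, ω_c=1
Stage 1: ω_s = 1 − (68/14)(0−1) = 41/7
  ⇒ ω_s¹/ω_c¹ = 41/7
Stage 2: N_ring = 38 + 2·27 = 92
Stage 2: 38(ω_s−ω_c) = −92(ω_r−ω_c),  ω_r=0, ω_c=1
Stage 2: ω_s = 1 − (92/38)(0−1) = 65/19
  ⇒ ω_s²/ω_c² = 65/19
Coupling ω_c² = ω_s¹ ⇒ overall = 41/7 × 65/19 = 2665/133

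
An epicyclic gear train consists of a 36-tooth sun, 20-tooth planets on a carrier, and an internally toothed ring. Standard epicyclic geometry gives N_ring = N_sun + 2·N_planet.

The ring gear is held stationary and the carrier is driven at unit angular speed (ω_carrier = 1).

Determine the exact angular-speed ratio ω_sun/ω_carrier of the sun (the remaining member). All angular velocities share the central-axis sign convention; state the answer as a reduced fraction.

28/9

N_ring = 36 + 2·20 = 76
36(ω_s−ω_c) = −76(ω_r−ω_c),  ω_r=0, ω_c=1
ω_s = 1 − (76/36)(0−1) = 28/9
ω_s/ω_c = 28/9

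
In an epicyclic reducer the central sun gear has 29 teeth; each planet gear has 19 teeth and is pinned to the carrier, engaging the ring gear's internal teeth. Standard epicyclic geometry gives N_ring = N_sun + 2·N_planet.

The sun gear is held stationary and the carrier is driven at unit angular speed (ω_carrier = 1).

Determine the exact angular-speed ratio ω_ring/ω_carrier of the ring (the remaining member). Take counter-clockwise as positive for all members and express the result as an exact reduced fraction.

N_ring = 29 + 2·19 = 67
29(ω_s−ω_c) = −67(ω_r−ω_c),  ω_s=0, ω_c=1
ω_r = 1 − (29/67)(0−1) = 96/67
ω_r/ω_c = 96/67

96/67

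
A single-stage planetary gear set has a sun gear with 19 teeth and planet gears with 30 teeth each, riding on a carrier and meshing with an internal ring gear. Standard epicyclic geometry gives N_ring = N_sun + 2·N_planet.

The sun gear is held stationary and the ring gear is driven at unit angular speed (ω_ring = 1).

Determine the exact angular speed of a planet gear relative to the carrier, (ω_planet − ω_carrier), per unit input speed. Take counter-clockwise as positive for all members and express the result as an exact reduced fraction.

1501/2940

N_ring = 19 + 2·30 = 79
19(ω_s−ω_c) = −79(ω_r−ω_c),  ω_s=0, ω_r=1
19(0−ω_c) = −79(1−ω_c)  ⇒  98ω_c = 79  ⇒  ω_c = 79/98
sun–planet: 19·(0−79/98) = −30·(ω_p−ω_c)  ⇒  ω_p−ω_c = −(19/30)·(-79/98) = 1501/2940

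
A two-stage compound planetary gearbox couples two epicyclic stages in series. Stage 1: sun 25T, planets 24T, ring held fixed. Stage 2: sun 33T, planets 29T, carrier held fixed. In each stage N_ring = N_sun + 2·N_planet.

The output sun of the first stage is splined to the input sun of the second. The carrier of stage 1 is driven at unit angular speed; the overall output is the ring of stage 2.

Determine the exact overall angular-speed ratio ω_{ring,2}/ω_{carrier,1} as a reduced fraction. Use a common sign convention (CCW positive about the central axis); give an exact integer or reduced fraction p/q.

Stage 1: N_ring = 25 + 2·24 = 73
Stage 1: 25(ω_s−ω_c) = −73(ω_r−ω_c),  ω_r=0, ω_c=1
Stage 1: ω_s = 1 − (73/25)(0−1) = 98/25
  ⇒ ω_s¹/ω_c¹ = 98/25
Stage 2: N_ring = 33 + 2·29 = 91
Stage 2: 33(ω_s−ω_c) = −91(ω_r−ω_c),  ω_c=0, ω_s=1
Stage 2: ω_r = 0 − (33/91)(1−0) = -33/91
  ⇒ ω_r²/ω_s² = -33/91
Coupling ω_s² = ω_s¹ ⇒ overall = 98/25 × -33/91 = -462/325

-462/325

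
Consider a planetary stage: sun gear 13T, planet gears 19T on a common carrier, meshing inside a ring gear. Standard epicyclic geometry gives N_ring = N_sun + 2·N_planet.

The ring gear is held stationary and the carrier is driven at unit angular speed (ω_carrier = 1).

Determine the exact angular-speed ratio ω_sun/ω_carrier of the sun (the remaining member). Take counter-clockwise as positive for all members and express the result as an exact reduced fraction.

64/13

N_ring = 13 + 2·19 = 51
13(ω_s−ω_c) = −51(ω_r−ω_c),  ω_r=0, ω_c=1
ω_s = 1 − (51/13)(0−1) = 64/13
ω_s/ω_c = 64/13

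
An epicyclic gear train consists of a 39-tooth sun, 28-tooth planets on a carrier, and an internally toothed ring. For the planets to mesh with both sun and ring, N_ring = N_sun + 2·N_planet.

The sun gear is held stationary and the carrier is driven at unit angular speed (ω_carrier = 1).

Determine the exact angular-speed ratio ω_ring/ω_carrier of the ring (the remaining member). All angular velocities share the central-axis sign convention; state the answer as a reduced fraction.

N_ring = 39 + 2·28 = 95
39(ω_s−ω_c) = −95(ω_r−ω_c),  ω_s=0, ω_c=1
ω_r = 1 − (39/95)(0−1) = 134/95
ω_r/ω_c = 134/95

134/95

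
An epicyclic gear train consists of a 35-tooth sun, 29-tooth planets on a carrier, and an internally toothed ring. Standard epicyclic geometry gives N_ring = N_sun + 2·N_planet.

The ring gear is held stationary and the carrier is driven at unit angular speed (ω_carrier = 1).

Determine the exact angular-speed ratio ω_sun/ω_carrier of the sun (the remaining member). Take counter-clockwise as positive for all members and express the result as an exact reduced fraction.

N_ring = 35 + 2·29 = 93
35(ω_s−ω_c) = −93(ω_r−ω_c),  ω_r=0, ω_c=1
ω_s = 1 − (93/35)(0−1) = 128/35
ω_s/ω_c = 128/35

128/35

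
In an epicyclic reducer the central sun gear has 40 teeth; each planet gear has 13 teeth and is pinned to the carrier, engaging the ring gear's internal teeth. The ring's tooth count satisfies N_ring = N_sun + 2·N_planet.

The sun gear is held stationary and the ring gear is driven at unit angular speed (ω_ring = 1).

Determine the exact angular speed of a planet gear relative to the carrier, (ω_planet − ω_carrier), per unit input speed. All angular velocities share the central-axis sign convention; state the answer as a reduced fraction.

1320/689

N_ring = 40 + 2·13 = 66
40(ω_s−ω_c) = −66(ω_r−ω_c),  ω_s=0, ω_r=1
40(0−ω_c) = −66(1−ω_c)  ⇒  106ω_c = 66  ⇒  ω_c = 33/53
sun–planet: 40·(0−33/53) = −13·(ω_p−ω_c)  ⇒  ω_p−ω_c = −(40/13)·(-33/53) = 1320/689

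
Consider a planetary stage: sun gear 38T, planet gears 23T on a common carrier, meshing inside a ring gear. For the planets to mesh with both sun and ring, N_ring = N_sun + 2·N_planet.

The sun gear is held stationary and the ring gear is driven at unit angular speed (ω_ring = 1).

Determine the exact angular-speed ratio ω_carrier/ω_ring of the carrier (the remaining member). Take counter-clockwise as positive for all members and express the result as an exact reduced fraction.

42/61

N_ring = 38 + 2·23 = 84
38(ω_s−ω_c) = −84(ω_r−ω_c),  ω_s=0, ω_r=1
38(0−ω_c) = −84(1−ω_c)  ⇒  122ω_c = 84  ⇒  ω_c = 42/61
ω_c/ω_r = 42/61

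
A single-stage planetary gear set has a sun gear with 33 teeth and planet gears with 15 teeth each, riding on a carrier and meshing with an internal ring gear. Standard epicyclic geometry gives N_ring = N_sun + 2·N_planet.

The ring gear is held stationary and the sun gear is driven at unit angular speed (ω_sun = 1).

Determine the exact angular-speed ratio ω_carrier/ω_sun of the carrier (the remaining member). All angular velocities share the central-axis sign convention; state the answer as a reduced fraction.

11/32

N_ring = 33 + 2·15 = 63
33(ω_s−ω_c) = −63(ω_r−ω_c),  ω_r=0, ω_s=1
33(1−ω_c) = −63(0−ω_c)  ⇒  96ω_c = 33  ⇒  ω_c = 11/32
ω_c/ω_s = 11/32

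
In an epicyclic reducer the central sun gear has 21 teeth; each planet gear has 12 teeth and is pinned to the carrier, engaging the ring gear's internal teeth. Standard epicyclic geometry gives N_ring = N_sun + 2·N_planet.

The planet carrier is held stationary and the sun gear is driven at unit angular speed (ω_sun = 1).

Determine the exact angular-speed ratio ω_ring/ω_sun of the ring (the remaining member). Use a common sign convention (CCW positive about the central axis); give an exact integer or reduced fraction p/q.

-7/15

N_ring = 21 + 2·12 = 45
21(ω_s−ω_c) = −45(ω_r−ω_c),  ω_c=0, ω_s=1
ω_r = 0 − (21/45)(1−0) = -7/15
ω_r/ω_s = -7/15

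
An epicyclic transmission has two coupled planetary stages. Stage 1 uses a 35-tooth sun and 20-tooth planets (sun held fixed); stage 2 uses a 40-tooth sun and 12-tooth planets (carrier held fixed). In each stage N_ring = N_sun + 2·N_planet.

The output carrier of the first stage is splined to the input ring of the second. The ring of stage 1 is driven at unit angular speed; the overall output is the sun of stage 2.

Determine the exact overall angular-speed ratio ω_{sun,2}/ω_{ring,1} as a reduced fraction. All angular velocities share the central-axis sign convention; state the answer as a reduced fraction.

Stage 1: N_ring = 35 + 2·20 = 75
Stage 1: 35(ω_s−ω_c) = −75(ω_r−ω_c),  ω_s=0, ω_r=1
Stage 1: 35(0−ω_c) = −75(1−ω_c)  ⇒  110ω_c = 75  ⇒  ω_c = 15/22
  ⇒ ω_c¹/ω_r¹ = 15/22
Stage 2: N_ring = 40 + 2·12 = 64
Stage 2: 40(ω_s−ω_c) = −64(ω_r−ω_c),  ω_c=0, ω_r=1
Stage 2: ω_s = 0 − (64/40)(1−0) = -8/5
  ⇒ ω_s²/ω_r² = -8/5
Coupling ω_r² = ω_c¹ ⇒ overall = 15/22 × -8/5 = -12/11

-12/11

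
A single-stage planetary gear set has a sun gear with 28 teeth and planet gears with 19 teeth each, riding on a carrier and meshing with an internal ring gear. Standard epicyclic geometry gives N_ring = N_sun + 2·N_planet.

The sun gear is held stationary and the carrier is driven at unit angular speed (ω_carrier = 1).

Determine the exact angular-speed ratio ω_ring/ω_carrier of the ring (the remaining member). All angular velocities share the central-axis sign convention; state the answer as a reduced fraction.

N_ring = 28 + 2·19 = 66
28(ω_s−ω_c) = −66(ω_r−ω_c),  ω_s=0, ω_c=1
ω_r = 1 − (28/66)(0−1) = 47/33
ω_r/ω_c = 47/33

47/33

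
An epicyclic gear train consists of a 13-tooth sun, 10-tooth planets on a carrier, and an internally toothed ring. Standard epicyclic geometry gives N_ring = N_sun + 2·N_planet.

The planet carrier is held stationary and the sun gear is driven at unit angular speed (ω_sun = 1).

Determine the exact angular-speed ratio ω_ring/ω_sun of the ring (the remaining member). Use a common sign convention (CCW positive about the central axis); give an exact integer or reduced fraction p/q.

N_ring = 13 + 2·10 = 33
13(ω_s−ω_c) = −33(ω_r−ω_c),  ω_c=0, ω_s=1
ω_r = 0 − (13/33)(1−0) = -13/33
ω_r/ω_s = -13/33

-13/33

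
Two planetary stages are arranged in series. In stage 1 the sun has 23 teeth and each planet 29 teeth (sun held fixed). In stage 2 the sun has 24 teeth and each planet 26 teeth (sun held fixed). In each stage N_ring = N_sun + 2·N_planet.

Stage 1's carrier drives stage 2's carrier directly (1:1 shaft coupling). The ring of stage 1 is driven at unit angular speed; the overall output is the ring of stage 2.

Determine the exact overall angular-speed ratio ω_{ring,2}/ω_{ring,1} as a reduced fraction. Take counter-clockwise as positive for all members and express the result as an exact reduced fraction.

2025/1976

Stage 1: N_ring = 23 + 2·29 = 81
Stage 1: 23(ω_s−ω_c) = −81(ω_r−ω_c),  ω_s=0, ω_r=1
Stage 1: 23(0−ω_c) = −81(1−ω_c)  ⇒  104ω_c = 81  ⇒  ω_c = 81/104
  ⇒ ω_c¹/ω_r¹ = 81/104
Stage 2: N_ring = 24 + 2·26 = 76
Stage 2: 24(ω_s−ω_c) = −76(ω_r−ω_c),  ω_s=0, ω_c=1
Stage 2: ω_r = 1 − (24/76)(0−1) = 25/19
  ⇒ ω_r²/ω_c² = 25/19
Coupling ω_c² = ω_c¹ ⇒ overall = 81/104 × 25/19 = 2025/1976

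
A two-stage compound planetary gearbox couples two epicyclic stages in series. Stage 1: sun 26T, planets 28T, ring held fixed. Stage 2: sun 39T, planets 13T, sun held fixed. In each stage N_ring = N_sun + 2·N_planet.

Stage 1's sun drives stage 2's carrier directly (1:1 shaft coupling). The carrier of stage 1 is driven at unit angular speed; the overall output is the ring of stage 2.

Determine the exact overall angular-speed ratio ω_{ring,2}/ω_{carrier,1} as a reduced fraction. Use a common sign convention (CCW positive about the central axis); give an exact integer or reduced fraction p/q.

Stage 1: N_ring = 26 + 2·28 = 82
Stage 1: 26(ω_s−ω_c) = −82(ω_r−ω_c),  ω_r=0, ω_c=1
Stage 1: ω_s = 1 − (82/26)(0−1) = 54/13
  ⇒ ω_s¹/ω_c¹ = 54/13
Stage 2: N_ring = 39 + 2·13 = 65
Stage 2: 39(ω_s−ω_c) = −65(ω_r−ω_c),  ω_s=0, ω_c=1
Stage 2: ω_r = 1 − (39/65)(0−1) = 8/5
  ⇒ ω_r²/ω_c² = 8/5
Coupling ω_c² = ω_s¹ ⇒ overall = 54/13 × 8/5 = 432/65

432/65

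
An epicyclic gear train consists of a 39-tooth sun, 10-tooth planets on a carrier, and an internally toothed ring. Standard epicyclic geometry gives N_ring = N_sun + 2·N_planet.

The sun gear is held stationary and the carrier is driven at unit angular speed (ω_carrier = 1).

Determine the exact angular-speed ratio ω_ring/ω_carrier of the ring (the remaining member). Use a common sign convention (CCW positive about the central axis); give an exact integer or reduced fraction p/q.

98/59

N_ring = 39 + 2·10 = 59
39(ω_s−ω_c) = −59(ω_r−ω_c),  ω_s=0, ω_c=1
ω_r = 1 − (39/59)(0−1) = 98/59
ω_r/ω_c = 98/59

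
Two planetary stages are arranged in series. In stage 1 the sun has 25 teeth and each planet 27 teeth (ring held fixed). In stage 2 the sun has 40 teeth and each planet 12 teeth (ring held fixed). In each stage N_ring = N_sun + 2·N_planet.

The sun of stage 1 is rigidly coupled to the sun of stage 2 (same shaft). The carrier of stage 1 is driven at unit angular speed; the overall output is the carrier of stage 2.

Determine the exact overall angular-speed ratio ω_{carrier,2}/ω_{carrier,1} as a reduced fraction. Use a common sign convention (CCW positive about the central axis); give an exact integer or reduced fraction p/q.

Stage 1: N_ring = 25 + 2·27 = 79
Stage 1: 25(ω_s−ω_c) = −79(ω_r−ω_c),  ω_r=0, ω_c=1
Stage 1: ω_s = 1 − (79/25)(0−1) = 104/25
  ⇒ ω_s¹/ω_c¹ = 104/25
Stage 2: N_ring = 40 + 2·12 = 64
Stage 2: 40(ω_s−ω_c) = −64(ω_r−ω_c),  ω_r=0, ω_s=1
Stage 2: 40(1−ω_c) = −64(0−ω_c)  ⇒  104ω_c = 40  ⇒  ω_c = 5/13
  ⇒ ω_c²/ω_s² = 5/13
Coupling ω_s² = ω_s¹ ⇒ overall = 104/25 × 5/13 = 8/5

8/5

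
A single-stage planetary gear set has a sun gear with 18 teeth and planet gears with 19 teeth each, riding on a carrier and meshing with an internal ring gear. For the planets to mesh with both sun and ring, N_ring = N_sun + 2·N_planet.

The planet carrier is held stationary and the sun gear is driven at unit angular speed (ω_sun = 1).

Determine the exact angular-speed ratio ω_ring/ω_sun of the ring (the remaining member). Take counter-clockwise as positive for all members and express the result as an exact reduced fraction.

N_ring = 18 + 2·19 = 56
18(ω_s−ω_c) = −56(ω_r−ω_c),  ω_c=0, ω_s=1
ω_r = 0 − (18/56)(1−0) = -9/28
ω_r/ω_s = -9/28

-9/28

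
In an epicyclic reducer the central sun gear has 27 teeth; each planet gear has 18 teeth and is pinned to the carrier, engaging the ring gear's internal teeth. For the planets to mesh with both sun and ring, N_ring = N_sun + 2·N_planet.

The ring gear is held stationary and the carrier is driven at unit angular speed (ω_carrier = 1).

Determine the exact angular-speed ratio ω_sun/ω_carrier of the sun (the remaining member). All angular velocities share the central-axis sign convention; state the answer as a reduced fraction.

N_ring = 27 + 2·18 = 63
27(ω_s−ω_c) = −63(ω_r−ω_c),  ω_r=0, ω_c=1
ω_s = 1 − (63/27)(0−1) = 10/3
ω_s/ω_c = 10/3

10/3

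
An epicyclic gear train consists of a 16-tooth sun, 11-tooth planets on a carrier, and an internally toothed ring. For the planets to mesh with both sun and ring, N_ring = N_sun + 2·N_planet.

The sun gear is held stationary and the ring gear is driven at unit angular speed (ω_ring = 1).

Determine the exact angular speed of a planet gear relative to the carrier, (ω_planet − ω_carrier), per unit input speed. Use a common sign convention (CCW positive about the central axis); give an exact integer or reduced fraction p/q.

N_ring = 16 + 2·11 = 38
16(ω_s−ω_c) = −38(ω_r−ω_c),  ω_s=0, ω_r=1
16(0−ω_c) = −38(1−ω_c)  ⇒  54ω_c = 38  ⇒  ω_c = 19/27
sun–planet: 16·(0−19/27) = −11·(ω_p−ω_c)  ⇒  ω_p−ω_c = −(16/11)·(-19/27) = 304/297

304/297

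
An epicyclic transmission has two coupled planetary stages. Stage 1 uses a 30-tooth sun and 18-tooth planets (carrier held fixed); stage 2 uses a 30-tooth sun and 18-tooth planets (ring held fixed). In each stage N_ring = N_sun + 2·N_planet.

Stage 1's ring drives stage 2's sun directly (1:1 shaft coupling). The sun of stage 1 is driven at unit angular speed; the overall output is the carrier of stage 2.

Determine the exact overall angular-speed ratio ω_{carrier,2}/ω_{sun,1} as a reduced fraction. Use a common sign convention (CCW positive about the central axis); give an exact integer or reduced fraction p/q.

-25/176

Stage 1: N_ring = 30 + 2·18 = 66
Stage 1: 30(ω_s−ω_c) = −66(ω_r−ω_c),  ω_c=0, ω_s=1
Stage 1: ω_r = 0 − (30/66)(1−0) = -5/11
  ⇒ ω_r¹/ω_s¹ = -5/11
Stage 2: N_ring = 30 + 2·18 = 66
Stage 2: 30(ω_s−ω_c) = −66(ω_r−ω_c),  ω_r=0, ω_s=1
Stage 2: 30(1−ω_c) = −66(0−ω_c)  ⇒  96ω_c = 30  ⇒  ω_c = 5/16
  ⇒ ω_c²/ω_s² = 5/16
Coupling ω_s² = ω_r¹ ⇒ overall = -5/11 × 5/16 = -25/176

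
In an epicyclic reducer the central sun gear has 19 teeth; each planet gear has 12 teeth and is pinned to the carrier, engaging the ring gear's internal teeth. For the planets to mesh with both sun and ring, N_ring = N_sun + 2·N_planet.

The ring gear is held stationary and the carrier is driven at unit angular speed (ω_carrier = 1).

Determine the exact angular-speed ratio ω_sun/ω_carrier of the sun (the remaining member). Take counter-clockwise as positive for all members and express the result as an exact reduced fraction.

62/19

N_ring = 19 + 2·12 = 43
19(ω_s−ω_c) = −43(ω_r−ω_c),  ω_r=0, ω_c=1
ω_s = 1 − (43/19)(0−1) = 62/19
ω_s/ω_c = 62/19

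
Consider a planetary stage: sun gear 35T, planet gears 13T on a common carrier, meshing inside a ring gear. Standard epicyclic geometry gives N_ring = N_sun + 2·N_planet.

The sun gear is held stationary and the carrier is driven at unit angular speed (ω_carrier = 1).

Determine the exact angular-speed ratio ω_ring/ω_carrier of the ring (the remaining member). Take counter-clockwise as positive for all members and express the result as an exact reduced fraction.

96/61

N_ring = 35 + 2·13 = 61
35(ω_s−ω_c) = −61(ω_r−ω_c),  ω_s=0, ω_c=1
ω_r = 1 − (35/61)(0−1) = 96/61
ω_r/ω_c = 96/61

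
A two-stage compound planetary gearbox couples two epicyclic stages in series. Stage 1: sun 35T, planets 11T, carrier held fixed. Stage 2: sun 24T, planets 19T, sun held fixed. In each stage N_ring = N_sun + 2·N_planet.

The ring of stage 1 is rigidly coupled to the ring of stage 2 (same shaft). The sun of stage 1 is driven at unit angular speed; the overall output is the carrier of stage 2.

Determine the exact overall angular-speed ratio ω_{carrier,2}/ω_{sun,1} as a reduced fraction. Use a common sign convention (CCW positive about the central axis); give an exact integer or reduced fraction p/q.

-1085/2451

Stage 1: N_ring = 35 + 2·11 = 57
Stage 1: 35(ω_s−ω_c) = −57(ω_r−ω_c),  ω_c=0, ω_s=1
Stage 1: ω_r = 0 − (35/57)(1−0) = -35/57
  ⇒ ω_r¹/ω_s¹ = -35/57
Stage 2: N_ring = 24 + 2·19 = 62
Stage 2: 24(ω_s−ω_c) = −62(ω_r−ω_c),  ω_s=0, ω_r=1
Stage 2: 24(0−ω_c) = −62(1−ω_c)  ⇒  86ω_c = 62  ⇒  ω_c = 31/43
  ⇒ ω_c²/ω_r² = 31/43
Coupling ω_r² = ω_r¹ ⇒ overall = -35/57 × 31/43 = -1085/2451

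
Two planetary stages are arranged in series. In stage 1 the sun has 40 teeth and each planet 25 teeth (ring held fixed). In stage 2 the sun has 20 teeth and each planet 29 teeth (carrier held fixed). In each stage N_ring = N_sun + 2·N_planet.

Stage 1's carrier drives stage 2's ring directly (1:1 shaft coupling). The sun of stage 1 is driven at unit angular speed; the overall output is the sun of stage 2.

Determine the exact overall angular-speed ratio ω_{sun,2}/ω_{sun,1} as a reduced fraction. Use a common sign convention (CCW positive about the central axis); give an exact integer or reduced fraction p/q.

-6/5

Stage 1: N_ring = 40 + 2·25 = 90
Stage 1: 40(ω_s−ω_c) = −90(ω_r−ω_c),  ω_r=0, ω_s=1
Stage 1: 40(1−ω_c) = −90(0−ω_c)  ⇒  130ω_c = 40  ⇒  ω_c = 4/13
  ⇒ ω_c¹/ω_s¹ = 4/13
Stage 2: N_ring = 20 + 2·29 = 78
Stage 2: 20(ω_s−ω_c) = −78(ω_r−ω_c),  ω_c=0, ω_r=1
Stage 2: ω_s = 0 − (78/20)(1−0) = -39/10
  ⇒ ω_s²/ω_r² = -39/10
Coupling ω_r² = ω_c¹ ⇒ overall = 4/13 × -39/10 = -6/5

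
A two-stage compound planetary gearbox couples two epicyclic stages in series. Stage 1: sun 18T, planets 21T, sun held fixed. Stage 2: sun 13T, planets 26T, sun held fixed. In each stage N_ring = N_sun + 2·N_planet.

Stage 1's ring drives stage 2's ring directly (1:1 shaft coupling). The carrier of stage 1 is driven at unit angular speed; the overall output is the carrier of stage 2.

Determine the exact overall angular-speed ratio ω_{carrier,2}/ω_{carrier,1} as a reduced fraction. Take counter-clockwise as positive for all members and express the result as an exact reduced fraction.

13/12

Stage 1: N_ring = 18 + 2·21 = 60
Stage 1: 18(ω_s−ω_c) = −60(ω_r−ω_c),  ω_s=0, ω_c=1
Stage 1: ω_r = 1 − (18/60)(0−1) = 13/10
  ⇒ ω_r¹/ω_c¹ = 13/10
Stage 2: N_ring = 13 + 2·26 = 65
Stage 2: 13(ω_s−ω_c) = −65(ω_r−ω_c),  ω_s=0, ω_r=1
Stage 2: 13(0−ω_c) = −65(1−ω_c)  ⇒  78ω_c = 65  ⇒  ω_c = 5/6
  ⇒ ω_c²/ω_r² = 5/6
Coupling ω_r² = ω_r¹ ⇒ overall = 13/10 × 5/6 = 13/12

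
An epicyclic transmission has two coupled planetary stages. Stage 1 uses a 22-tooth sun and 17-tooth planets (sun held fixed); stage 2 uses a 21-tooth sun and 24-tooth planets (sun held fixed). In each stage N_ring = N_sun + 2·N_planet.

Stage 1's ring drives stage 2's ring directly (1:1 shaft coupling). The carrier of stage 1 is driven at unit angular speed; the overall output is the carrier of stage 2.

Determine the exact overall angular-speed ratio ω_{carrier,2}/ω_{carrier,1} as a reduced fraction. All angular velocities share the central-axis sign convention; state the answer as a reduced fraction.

299/280

Stage 1: N_ring = 22 + 2·17 = 56
Stage 1: 22(ω_s−ω_c) = −56(ω_r−ω_c),  ω_s=0, ω_c=1
Stage 1: ω_r = 1 − (22/56)(0−1) = 39/28
  ⇒ ω_r¹/ω_c¹ = 39/28
Stage 2: N_ring = 21 + 2·24 = 69
Stage 2: 21(ω_s−ω_c) = −69(ω_r−ω_c),  ω_s=0, ω_r=1
Stage 2: 21(0−ω_c) = −69(1−ω_c)  ⇒  90ω_c = 69  ⇒  ω_c = 23/30
  ⇒ ω_c²/ω_r² = 23/30
Coupling ω_r² = ω_r¹ ⇒ overall = 39/28 × 23/30 = 299/280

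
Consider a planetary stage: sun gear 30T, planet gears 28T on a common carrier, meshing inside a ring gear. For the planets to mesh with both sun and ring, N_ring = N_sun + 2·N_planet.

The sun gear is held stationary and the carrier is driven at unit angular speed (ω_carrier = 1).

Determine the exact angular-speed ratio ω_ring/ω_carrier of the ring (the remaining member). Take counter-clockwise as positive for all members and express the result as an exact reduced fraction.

N_ring = 30 + 2·28 = 86
30(ω_s−ω_c) = −86(ω_r−ω_c),  ω_s=0, ω_c=1
ω_r = 1 − (30/86)(0−1) = 58/43
ω_r/ω_c = 58/43

58/43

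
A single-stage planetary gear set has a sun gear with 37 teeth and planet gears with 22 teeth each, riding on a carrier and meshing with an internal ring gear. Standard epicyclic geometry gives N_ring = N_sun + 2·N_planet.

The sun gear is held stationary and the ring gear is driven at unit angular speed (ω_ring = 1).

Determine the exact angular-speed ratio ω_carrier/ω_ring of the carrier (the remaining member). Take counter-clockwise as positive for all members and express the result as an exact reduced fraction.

N_ring = 37 + 2·22 = 81
37(ω_s−ω_c) = −81(ω_r−ω_c),  ω_s=0, ω_r=1
37(0−ω_c) = −81(1−ω_c)  ⇒  118ω_c = 81  ⇒  ω_c = 81/118
ω_c/ω_r = 81/118

81/118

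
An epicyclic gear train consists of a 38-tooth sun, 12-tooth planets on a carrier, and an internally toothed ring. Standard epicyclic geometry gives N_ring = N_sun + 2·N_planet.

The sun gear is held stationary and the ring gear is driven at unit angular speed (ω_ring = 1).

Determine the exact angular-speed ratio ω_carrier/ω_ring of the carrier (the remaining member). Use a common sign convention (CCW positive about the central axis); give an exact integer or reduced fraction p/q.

N_ring = 38 + 2·12 = 62
38(ω_s−ω_c) = −62(ω_r−ω_c),  ω_s=0, ω_r=1
38(0−ω_c) = −62(1−ω_c)  ⇒  100ω_c = 62  ⇒  ω_c = 31/50
ω_c/ω_r = 31/50

31/50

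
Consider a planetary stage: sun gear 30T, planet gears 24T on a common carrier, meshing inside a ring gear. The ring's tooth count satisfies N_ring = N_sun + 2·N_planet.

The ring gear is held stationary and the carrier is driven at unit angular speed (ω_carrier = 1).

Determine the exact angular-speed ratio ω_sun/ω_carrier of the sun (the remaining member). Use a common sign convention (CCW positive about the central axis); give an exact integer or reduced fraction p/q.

18/5

N_ring = 30 + 2·24 = 78
30(ω_s−ω_c) = −78(ω_r−ω_c),  ω_r=0, ω_c=1
ω_s = 1 − (78/30)(0−1) = 18/5
ω_s/ω_c = 18/5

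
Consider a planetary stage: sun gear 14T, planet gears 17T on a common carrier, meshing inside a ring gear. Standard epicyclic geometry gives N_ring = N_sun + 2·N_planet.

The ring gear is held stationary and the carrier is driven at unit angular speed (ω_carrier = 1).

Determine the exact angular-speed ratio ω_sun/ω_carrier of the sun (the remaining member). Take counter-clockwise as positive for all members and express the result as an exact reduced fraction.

N_ring = 14 + 2·17 = 48
14(ω_s−ω_c) = −48(ω_r−ω_c),  ω_r=0, ω_c=1
ω_s = 1 − (48/14)(0−1) = 31/7
ω_s/ω_c = 31/7

31/7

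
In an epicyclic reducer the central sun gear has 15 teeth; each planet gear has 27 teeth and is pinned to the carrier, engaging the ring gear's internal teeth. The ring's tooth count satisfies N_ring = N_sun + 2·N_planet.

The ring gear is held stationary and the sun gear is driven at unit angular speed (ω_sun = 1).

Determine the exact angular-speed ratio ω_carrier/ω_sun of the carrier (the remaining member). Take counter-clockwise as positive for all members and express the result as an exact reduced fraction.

5/28

N_ring = 15 + 2·27 = 69
15(ω_s−ω_c) = −69(ω_r−ω_c),  ω_r=0, ω_s=1
15(1−ω_c) = −69(0−ω_c)  ⇒  84ω_c = 15  ⇒  ω_c = 5/28
ω_c/ω_s = 5/28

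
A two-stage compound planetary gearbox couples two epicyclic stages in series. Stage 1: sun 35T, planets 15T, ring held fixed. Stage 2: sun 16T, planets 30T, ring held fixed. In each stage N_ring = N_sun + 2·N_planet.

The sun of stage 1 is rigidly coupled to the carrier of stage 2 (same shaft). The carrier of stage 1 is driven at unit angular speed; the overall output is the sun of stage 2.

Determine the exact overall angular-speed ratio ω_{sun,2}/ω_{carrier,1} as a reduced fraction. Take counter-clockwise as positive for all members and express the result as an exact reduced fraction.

115/7

Stage 1: N_ring = 35 + 2·15 = 65
Stage 1: 35(ω_s−ω_c) = −65(ω_r−ω_c),  ω_r=0, ω_c=1
Stage 1: ω_s = 1 − (65/35)(0−1) = 20/7
  ⇒ ω_s¹/ω_c¹ = 20/7
Stage 2: N_ring = 16 + 2·30 = 76
Stage 2: 16(ω_s−ω_c) = −76(ω_r−ω_c),  ω_r=0, ω_c=1
Stage 2: ω_s = 1 − (76/16)(0−1) = 23/4
  ⇒ ω_s²/ω_c² = 23/4
Coupling ω_c² = ω_s¹ ⇒ overall = 20/7 × 23/4 = 115/7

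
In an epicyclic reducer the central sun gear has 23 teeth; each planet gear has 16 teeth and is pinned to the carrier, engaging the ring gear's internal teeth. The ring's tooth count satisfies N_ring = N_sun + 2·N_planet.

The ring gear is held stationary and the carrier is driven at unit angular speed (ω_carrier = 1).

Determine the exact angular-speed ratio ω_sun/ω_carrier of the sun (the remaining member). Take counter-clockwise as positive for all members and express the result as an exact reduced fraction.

78/23

N_ring = 23 + 2·16 = 55
23(ω_s−ω_c) = −55(ω_r−ω_c),  ω_r=0, ω_c=1
ω_s = 1 − (55/23)(0−1) = 78/23
ω_s/ω_c = 78/23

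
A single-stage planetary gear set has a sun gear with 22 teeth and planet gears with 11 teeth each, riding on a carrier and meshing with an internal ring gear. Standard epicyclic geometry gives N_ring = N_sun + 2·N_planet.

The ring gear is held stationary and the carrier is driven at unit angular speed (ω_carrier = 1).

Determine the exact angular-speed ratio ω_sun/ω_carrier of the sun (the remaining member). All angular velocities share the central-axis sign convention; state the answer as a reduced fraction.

3

N_ring = 22 + 2·11 = 44
22(ω_s−ω_c) = −44(ω_r−ω_c),  ω_r=0, ω_c=1
ω_s = 1 − (44/22)(0−1) = 3
ω_s/ω_c = 3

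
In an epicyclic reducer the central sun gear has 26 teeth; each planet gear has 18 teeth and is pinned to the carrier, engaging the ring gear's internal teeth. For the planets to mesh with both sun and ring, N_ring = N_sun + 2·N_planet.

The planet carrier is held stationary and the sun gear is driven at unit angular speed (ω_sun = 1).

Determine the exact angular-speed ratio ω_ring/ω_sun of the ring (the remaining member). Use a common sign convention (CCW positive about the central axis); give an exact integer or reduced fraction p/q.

N_ring = 26 + 2·18 = 62
26(ω_s−ω_c) = −62(ω_r−ω_c),  ω_c=0, ω_s=1
ω_r = 0 − (26/62)(1−0) = -13/31
ω_r/ω_s = -13/31

-13/31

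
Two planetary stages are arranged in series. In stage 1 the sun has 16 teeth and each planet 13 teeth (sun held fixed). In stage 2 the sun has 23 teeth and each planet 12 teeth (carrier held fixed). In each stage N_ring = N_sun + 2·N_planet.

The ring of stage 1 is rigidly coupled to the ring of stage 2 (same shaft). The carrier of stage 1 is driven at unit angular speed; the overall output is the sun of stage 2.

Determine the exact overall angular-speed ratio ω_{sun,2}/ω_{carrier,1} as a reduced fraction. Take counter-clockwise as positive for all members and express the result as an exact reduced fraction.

Stage 1: N_ring = 16 + 2·13 = 42
Stage 1: 16(ω_s−ω_c) = −42(ω_r−ω_c),  ω_s=0, ω_c=1
Stage 1: ω_r = 1 − (16/42)(0−1) = 29/21
  ⇒ ω_r¹/ω_c¹ = 29/21
Stage 2: N_ring = 23 + 2·12 = 47
Stage 2: 23(ω_s−ω_c) = −47(ω_r−ω_c),  ω_c=0, ω_r=1
Stage 2: ω_s = 0 − (47/23)(1−0) = -47/23
  ⇒ ω_s²/ω_r² = -47/23
Coupling ω_r² = ω_r¹ ⇒ overall = 29/21 × -47/23 = -1363/483

-1363/483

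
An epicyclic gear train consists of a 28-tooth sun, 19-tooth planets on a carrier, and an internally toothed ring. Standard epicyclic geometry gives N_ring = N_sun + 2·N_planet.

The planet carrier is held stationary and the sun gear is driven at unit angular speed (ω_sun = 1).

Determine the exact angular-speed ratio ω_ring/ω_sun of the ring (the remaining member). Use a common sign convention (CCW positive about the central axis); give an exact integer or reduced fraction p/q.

-14/33

N_ring = 28 + 2·19 = 66
28(ω_s−ω_c) = −66(ω_r−ω_c),  ω_c=0, ω_s=1
ω_r = 0 − (28/66)(1−0) = -14/33
ω_r/ω_s = -14/33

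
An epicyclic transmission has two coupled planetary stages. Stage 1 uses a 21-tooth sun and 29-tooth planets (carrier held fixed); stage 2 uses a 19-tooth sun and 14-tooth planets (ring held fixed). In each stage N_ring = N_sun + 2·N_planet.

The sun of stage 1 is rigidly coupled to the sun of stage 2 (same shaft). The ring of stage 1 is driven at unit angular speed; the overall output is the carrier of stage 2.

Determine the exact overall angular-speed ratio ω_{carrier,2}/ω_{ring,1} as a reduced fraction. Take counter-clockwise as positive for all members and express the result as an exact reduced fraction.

-1501/1386

Stage 1: N_ring = 21 + 2·29 = 79
Stage 1: 21(ω_s−ω_c) = −79(ω_r−ω_c),  ω_c=0, ω_r=1
Stage 1: ω_s = 0 − (79/21)(1−0) = -79/21
  ⇒ ω_s¹/ω_r¹ = -79/21
Stage 2: N_ring = 19 + 2·14 = 47
Stage 2: 19(ω_s−ω_c) = −47(ω_r−ω_c),  ω_r=0, ω_s=1
Stage 2: 19(1−ω_c) = −47(0−ω_c)  ⇒  66ω_c = 19  ⇒  ω_c = 19/66
  ⇒ ω_c²/ω_s² = 19/66
Coupling ω_s² = ω_s¹ ⇒ overall = -79/21 × 19/66 = -1501/1386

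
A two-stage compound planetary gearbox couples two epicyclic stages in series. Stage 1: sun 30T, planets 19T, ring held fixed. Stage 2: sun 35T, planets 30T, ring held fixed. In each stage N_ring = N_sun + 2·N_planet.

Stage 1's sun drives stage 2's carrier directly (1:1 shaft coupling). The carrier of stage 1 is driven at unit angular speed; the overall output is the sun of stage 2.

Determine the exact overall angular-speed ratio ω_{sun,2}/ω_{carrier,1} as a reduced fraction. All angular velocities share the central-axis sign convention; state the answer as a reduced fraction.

Stage 1: N_ring = 30 + 2·19 = 68
Stage 1: 30(ω_s−ω_c) = −68(ω_r−ω_c),  ω_r=0, ω_c=1
Stage 1: ω_s = 1 − (68/30)(0−1) = 49/15
  ⇒ ω_s¹/ω_c¹ = 49/15
Stage 2: N_ring = 35 + 2·30 = 95
Stage 2: 35(ω_s−ω_c) = −95(ω_r−ω_c),  ω_r=0, ω_c=1
Stage 2: ω_s = 1 − (95/35)(0−1) = 26/7
  ⇒ ω_s²/ω_c² = 26/7
Coupling ω_c² = ω_s¹ ⇒ overall = 49/15 × 26/7 = 182/15

182/15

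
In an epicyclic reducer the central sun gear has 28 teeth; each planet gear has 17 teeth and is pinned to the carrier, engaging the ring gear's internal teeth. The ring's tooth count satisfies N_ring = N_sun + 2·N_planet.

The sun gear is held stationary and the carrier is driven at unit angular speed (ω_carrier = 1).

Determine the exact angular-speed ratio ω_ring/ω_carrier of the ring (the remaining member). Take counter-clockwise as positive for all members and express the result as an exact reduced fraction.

45/31

N_ring = 28 + 2·17 = 62
28(ω_s−ω_c) = −62(ω_r−ω_c),  ω_s=0, ω_c=1
ω_r = 1 − (28/62)(0−1) = 45/31
ω_r/ω_c = 45/31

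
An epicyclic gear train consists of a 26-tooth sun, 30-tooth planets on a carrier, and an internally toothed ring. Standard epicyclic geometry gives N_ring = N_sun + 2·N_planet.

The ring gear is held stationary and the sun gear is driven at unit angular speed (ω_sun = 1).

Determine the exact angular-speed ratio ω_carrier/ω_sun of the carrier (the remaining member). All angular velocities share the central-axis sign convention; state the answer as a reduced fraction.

N_ring = 26 + 2·30 = 86
26(ω_s−ω_c) = −86(ω_r−ω_c),  ω_r=0, ω_s=1
26(1−ω_c) = −86(0−ω_c)  ⇒  112ω_c = 26  ⇒  ω_c = 13/56
ω_c/ω_s = 13/56

13/56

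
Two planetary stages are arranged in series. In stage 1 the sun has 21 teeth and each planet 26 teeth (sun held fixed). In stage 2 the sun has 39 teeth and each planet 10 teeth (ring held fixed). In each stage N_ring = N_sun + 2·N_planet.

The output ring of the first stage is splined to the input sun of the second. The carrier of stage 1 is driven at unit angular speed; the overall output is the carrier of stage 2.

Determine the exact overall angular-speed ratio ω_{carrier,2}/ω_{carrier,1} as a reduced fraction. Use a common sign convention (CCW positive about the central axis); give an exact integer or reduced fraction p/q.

1833/3577

Stage 1: N_ring = 21 + 2·26 = 73
Stage 1: 21(ω_s−ω_c) = −73(ω_r−ω_c),  ω_s=0, ω_c=1
Stage 1: ω_r = 1 − (21/73)(0−1) = 94/73
  ⇒ ω_r¹/ω_c¹ = 94/73
Stage 2: N_ring = 39 + 2·10 = 59
Stage 2: 39(ω_s−ω_c) = −59(ω_r−ω_c),  ω_r=0, ω_s=1
Stage 2: 39(1−ω_c) = −59(0−ω_c)  ⇒  98ω_c = 39  ⇒  ω_c = 39/98
  ⇒ ω_c²/ω_s² = 39/98
Coupling ω_s² = ω_r¹ ⇒ overall = 94/73 × 39/98 = 1833/3577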